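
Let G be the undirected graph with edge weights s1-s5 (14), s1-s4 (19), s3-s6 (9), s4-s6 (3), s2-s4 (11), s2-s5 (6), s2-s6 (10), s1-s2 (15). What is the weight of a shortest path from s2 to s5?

6

Routes from s2 to s5:
s2 -> s5: 6
s2 -> s1 -> s5: 15 + 14 = 29
s2 -> s4 -> s1 -> s5: 11 + 19 + 14 = 44
s2 -> s6 -> s4 -> s1 -> s5: 10 + 3 + 19 + 14 = 46
Best route has total 6.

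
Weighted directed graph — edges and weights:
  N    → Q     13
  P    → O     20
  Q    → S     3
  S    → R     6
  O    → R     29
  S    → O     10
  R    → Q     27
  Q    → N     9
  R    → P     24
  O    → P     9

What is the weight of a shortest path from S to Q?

Paths from S to Q:
S - R - Q: 6 + 27 = 33
S - O - R - Q: 10 + 29 + 27 = 66
The minimum is 33.

33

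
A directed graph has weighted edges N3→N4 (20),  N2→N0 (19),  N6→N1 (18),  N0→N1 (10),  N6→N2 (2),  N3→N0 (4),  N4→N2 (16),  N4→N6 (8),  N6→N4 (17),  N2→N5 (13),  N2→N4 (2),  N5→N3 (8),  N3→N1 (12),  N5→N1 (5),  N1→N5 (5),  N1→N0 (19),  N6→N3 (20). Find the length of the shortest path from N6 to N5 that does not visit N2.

Candidate routes:
N6 -> N3 -> N1 -> N5: 20 + 12 + 5 = 37
N6 -> N3 -> N0 -> N1 -> N5: 20 + 4 + 10 + 5 = 39
N6 -> N1 -> N5: 18 + 5 = 23
The minimum is 23.

23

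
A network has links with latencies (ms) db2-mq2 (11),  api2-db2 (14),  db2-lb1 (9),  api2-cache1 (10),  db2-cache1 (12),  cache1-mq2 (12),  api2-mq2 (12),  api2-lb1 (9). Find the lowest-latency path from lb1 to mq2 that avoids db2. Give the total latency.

21

Candidate routes:
lb1 → api2 → mq2: 9 + 12 = 21
lb1 → api2 → cache1 → mq2: 9 + 10 + 12 = 31
Best route has total 21 ms.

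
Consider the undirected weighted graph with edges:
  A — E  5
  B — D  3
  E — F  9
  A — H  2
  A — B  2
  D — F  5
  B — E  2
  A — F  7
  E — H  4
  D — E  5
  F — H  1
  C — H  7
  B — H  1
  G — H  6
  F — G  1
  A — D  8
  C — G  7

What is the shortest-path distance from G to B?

3

Some routes from G to B:
G → F → H → E → B: 1 + 1 + 4 + 2 = 8
G → F → H → B: 1 + 1 + 1 = 3
G → F → H → A → B: 1 + 1 + 2 + 2 = 6
G → H → B: 6 + 1 = 7
G → F → D → B: 1 + 5 + 3 = 9
Best route has total 3.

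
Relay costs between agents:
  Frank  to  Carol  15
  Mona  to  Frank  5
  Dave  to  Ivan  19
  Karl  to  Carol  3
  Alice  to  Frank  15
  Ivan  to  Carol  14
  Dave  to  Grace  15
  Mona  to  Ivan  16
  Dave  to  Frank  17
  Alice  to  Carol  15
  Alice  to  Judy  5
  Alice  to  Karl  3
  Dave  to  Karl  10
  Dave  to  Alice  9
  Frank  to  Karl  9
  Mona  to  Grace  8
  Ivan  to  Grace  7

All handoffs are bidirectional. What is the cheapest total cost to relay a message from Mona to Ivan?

Checking several routes:
Mona - Grace - Ivan: 8 + 7 = 15
Mona - Frank - Karl - Carol - Ivan: 5 + 9 + 3 + 14 = 31
Mona - Ivan: 16
Best route has total 15.

15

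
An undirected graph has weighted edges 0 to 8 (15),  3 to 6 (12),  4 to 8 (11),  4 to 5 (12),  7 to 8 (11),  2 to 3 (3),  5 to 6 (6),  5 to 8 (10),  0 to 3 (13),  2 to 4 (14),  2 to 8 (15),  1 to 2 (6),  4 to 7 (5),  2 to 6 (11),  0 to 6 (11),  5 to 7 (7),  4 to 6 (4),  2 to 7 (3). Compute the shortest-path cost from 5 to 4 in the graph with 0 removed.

Comparing a few candidate routes:
5 - 7 - 4: 7 + 5 = 12
5 - 4: 12
5 - 8 - 4: 10 + 11 = 21
5 - 6 - 4: 6 + 4 = 10
The minimum is 10.

10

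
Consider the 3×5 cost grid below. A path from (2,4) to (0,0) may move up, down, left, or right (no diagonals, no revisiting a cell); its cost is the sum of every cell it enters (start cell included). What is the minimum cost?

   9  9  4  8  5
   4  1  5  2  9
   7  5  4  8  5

34

Cheapest: r2c4 r2c3 r1c3 r1c2 r1c1 r1c0 r0c0
  5 + 8 + 2 + 5 + 1 + 4 + 9 = 34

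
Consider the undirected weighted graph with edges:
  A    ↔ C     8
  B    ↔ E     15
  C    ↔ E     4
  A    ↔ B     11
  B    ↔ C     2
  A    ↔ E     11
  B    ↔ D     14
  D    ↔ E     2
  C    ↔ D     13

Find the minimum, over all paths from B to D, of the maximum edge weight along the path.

4

A few of the B→D routes:
B -> A -> E -> D: max(11, 11, 2) = 11
B -> C -> A -> E -> D: max(2, 8, 11, 2) = 11
B -> C -> E -> D: max(2, 4, 2) = 4
B -> A -> C -> E -> D: max(11, 8, 4, 2) = 11
Smallest bottleneck: 4.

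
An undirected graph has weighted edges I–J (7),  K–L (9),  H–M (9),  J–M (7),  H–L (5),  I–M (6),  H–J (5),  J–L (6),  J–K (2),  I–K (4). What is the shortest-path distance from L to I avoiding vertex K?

13

A few of the L→I routes:
L-J-I: 6 + 7 = 13
L-H-J-M-I: 5 + 5 + 7 + 6 = 23
L-H-M-I: 5 + 9 + 6 = 20
L-H-J-I: 5 + 5 + 7 = 17
L-J-M-I: 6 + 7 + 6 = 19
Best route has total 13.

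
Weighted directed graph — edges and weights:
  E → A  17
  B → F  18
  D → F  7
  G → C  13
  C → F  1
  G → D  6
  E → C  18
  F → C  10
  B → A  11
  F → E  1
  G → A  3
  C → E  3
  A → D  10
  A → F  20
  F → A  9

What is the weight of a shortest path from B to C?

28

Checking several routes:
B→A→D→F→C: 11 + 10 + 7 + 10 = 38
B→F→C: 18 + 10 = 28
B→F→E→C: 18 + 1 + 18 = 37
B→A→F→C: 11 + 20 + 10 = 41
Shortest: 28.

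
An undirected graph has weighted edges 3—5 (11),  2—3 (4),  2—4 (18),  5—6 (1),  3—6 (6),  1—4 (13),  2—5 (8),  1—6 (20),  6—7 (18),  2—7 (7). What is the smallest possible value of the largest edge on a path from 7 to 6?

7

Candidate routes:
7-2-5-6: max(7, 8, 1) = 8
7-2-3-5-6: max(7, 4, 11, 1) = 11
7-2-5-3-6: max(7, 8, 11, 6) = 11
7-2-4-1-6: max(7, 18, 13, 20) = 20
7-2-3-6: max(7, 4, 6) = 7
7-6: max(18) = 18
Best route has worst link 7.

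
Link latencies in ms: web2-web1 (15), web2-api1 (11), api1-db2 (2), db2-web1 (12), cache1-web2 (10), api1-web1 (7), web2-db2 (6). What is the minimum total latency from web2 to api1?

A few of the web2→api1 routes:
web2-web1-api1: 15 + 7 = 22
web2-api1: 11
web2-db2-api1: 6 + 2 = 8
Shortest: 8 ms.

8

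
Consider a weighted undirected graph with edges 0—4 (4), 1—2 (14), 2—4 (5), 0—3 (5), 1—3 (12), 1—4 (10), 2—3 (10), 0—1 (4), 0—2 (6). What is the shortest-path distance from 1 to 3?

Comparing a few candidate routes:
1 -> 0 -> 4 -> 2 -> 3: 4 + 4 + 5 + 10 = 23
1 -> 0 -> 2 -> 3: 4 + 6 + 10 = 20
1 -> 0 -> 3: 4 + 5 = 9
1 -> 3: 12
1 -> 2 -> 3: 14 + 10 = 24
1 -> 4 -> 0 -> 3: 10 + 4 + 5 = 19
Best route has total 9.

9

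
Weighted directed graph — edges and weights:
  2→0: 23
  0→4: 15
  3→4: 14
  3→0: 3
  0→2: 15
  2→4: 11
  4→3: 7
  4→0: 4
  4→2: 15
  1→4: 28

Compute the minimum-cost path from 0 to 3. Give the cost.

22

Routes from 0 to 3:
0 → 4 → 3: 15 + 7 = 22
0 → 2 → 4 → 3: 15 + 11 + 7 = 33
The minimum is 22.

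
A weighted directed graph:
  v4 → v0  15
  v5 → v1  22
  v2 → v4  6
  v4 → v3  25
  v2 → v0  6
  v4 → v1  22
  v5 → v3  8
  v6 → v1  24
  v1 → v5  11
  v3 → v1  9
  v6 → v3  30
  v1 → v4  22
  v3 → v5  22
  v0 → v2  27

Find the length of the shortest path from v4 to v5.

Candidate routes:
v4 - v1 - v5: 22 + 11 = 33
v4 - v3 - v1 - v5: 25 + 9 + 11 = 45
v4 - v3 - v5: 25 + 22 = 47
Best route has total 33.

33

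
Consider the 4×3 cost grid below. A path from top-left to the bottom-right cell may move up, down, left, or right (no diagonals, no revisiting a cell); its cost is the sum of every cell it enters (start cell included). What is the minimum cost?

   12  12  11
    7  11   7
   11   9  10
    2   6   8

Cheapest: (0,0)→(1,0)→(2,0)→(3,0)→(3,1)→(3,2)
  12 + 7 + 11 + 2 + 6 + 8 = 46

46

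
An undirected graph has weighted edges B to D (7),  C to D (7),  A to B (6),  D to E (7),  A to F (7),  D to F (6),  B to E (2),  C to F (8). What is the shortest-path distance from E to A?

8

A few of the E→A routes:
E - D - B - A: 7 + 7 + 6 = 20
E - B - A: 2 + 6 = 8
E - D - C - F - A: 7 + 7 + 8 + 7 = 29
E - B - D - F - A: 2 + 7 + 6 + 7 = 22
E - D - F - A: 7 + 6 + 7 = 20
Shortest: 8.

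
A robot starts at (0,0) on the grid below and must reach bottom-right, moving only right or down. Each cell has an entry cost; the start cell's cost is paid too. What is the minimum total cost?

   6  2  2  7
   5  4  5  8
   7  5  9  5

Path (0,0) -> (0,1) -> (0,2) -> (1,2) -> (1,3) -> (2,3): 6 + 2 + 2 + 5 + 8 + 5 = 28.
For comparison, the top-then-right route costs 30.

28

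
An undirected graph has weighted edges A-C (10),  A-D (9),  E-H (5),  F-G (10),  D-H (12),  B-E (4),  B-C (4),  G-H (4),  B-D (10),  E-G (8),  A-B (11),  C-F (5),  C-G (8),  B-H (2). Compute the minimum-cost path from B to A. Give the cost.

11

Some routes from B to A:
B-D-A: 10 + 9 = 19
B-C-A: 4 + 10 = 14
B-A: 11
B-H-G-C-A: 2 + 4 + 8 + 10 = 24
B-H-D-A: 2 + 12 + 9 = 23
The minimum is 11.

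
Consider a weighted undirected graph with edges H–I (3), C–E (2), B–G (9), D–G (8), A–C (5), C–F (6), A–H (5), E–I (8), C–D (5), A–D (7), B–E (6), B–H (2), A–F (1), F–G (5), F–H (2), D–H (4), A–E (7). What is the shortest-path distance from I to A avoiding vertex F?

Checking several routes:
I-H-A: 3 + 5 = 8
I-H-D-A: 3 + 4 + 7 = 14
I-H-D-C-A: 3 + 4 + 5 + 5 = 17
I-E-A: 8 + 7 = 15
I-E-C-A: 8 + 2 + 5 = 15
The minimum is 8.

8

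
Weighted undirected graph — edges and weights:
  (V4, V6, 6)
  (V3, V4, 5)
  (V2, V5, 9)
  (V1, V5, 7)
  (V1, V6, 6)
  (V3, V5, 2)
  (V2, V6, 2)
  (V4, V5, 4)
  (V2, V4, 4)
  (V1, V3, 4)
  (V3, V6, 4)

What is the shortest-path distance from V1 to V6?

Comparing a few candidate routes:
V1 → V5 → V3 → V6: 7 + 2 + 4 = 13
V1 → V3 → V6: 4 + 4 = 8
V1 → V6: 6
Best route has total 6.

6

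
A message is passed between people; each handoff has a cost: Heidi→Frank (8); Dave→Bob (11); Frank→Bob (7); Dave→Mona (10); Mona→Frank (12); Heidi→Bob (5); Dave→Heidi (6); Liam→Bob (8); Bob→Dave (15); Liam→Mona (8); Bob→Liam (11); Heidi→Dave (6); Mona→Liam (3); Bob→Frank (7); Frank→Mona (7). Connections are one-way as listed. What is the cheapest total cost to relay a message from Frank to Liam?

10

Routes from Frank to Liam:
Frank-Mona-Liam: 7 + 3 = 10
Frank-Bob-Dave-Mona-Liam: 7 + 15 + 10 + 3 = 35
Frank-Bob-Liam: 7 + 11 = 18
Best route has total 10.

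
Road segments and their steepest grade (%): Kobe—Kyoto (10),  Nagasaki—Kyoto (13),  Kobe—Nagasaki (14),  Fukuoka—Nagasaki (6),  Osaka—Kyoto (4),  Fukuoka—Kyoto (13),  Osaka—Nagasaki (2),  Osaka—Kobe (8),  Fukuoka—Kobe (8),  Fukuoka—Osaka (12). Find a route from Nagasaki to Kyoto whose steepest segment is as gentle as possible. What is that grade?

Some routes from Nagasaki to Kyoto:
Nagasaki - Fukuoka - Kobe - Kyoto: max(6, 8, 10) = 10
Nagasaki - Fukuoka - Kobe - Osaka - Kyoto: max(6, 8, 8, 4) = 8
Nagasaki - Osaka - Kyoto: max(2, 4) = 4
Nagasaki - Osaka - Kobe - Kyoto: max(2, 8, 10) = 10
Smallest bottleneck: 4%.

4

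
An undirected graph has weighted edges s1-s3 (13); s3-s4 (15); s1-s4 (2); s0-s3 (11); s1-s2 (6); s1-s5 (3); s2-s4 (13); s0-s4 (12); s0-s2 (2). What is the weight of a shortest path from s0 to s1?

Some routes from s0 to s1:
s0 → s3 → s4 → s1: 11 + 15 + 2 = 28
s0 → s4 → s2 → s1: 12 + 13 + 6 = 31
s0 → s4 → s1: 12 + 2 = 14
s0 → s2 → s1: 2 + 6 = 8
s0 → s3 → s1: 11 + 13 = 24
s0 → s2 → s4 → s1: 2 + 13 + 2 = 17
Shortest: 8.

8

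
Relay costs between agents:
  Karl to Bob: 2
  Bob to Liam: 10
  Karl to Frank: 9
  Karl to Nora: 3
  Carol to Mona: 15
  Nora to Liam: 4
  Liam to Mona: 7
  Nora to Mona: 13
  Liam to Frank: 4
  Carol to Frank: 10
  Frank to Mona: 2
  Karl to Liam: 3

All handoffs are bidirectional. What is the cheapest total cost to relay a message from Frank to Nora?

8

Comparing a few candidate routes:
Frank -> Karl -> Nora: 9 + 3 = 12
Frank -> Liam -> Nora: 4 + 4 = 8
Frank -> Liam -> Karl -> Nora: 4 + 3 + 3 = 10
The minimum is 8.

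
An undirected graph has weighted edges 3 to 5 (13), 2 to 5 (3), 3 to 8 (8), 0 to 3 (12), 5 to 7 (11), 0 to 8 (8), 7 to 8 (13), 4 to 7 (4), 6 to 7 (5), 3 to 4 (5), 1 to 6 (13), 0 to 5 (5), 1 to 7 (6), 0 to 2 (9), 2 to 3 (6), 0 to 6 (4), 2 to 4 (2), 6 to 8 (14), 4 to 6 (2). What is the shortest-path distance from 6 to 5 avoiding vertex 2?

9

Some routes from 6 to 5 avoiding 2:
6→7→4→3→5: 5 + 4 + 5 + 13 = 27
6→4→3→0→5: 2 + 5 + 12 + 5 = 24
6→7→5: 5 + 11 = 16
6→4→3→5: 2 + 5 + 13 = 20
6→4→7→5: 2 + 4 + 11 = 17
6→0→5: 4 + 5 = 9
Shortest: 9.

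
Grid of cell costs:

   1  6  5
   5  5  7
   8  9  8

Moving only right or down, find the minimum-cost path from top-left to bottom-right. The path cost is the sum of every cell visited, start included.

26

One optimal route is (0,0) → (1,0) → (1,1) → (1,2) → (2,2).
Its cost is 1 + 5 + 5 + 7 + 8 = 26.
For comparison, the top-then-right route costs 27.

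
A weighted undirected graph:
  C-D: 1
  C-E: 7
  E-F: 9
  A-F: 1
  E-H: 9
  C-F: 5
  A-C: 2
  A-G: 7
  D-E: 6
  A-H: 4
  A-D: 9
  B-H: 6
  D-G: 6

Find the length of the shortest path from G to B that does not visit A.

Routes from G to B avoiding A:
G -> D -> C -> E -> H -> B: 6 + 1 + 7 + 9 + 6 = 29
G -> D -> E -> H -> B: 6 + 6 + 9 + 6 = 27
G -> D -> C -> F -> E -> H -> B: 6 + 1 + 5 + 9 + 9 + 6 = 36
Shortest: 27.

27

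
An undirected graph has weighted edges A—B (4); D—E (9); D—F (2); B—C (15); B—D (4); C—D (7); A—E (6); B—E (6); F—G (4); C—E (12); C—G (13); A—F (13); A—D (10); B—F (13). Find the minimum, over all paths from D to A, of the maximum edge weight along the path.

4

A few of the D→A routes:
D - B - E - A: max(4, 6, 6) = 6
D - E - B - A: max(9, 6, 4) = 9
D - B - A: max(4, 4) = 4
Smallest bottleneck: 4.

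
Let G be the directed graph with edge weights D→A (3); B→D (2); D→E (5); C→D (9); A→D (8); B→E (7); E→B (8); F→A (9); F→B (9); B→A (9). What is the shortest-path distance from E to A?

Routes from E to A:
E - B - D - A: 8 + 2 + 3 = 13
E - B - A: 8 + 9 = 17
Shortest: 13.

13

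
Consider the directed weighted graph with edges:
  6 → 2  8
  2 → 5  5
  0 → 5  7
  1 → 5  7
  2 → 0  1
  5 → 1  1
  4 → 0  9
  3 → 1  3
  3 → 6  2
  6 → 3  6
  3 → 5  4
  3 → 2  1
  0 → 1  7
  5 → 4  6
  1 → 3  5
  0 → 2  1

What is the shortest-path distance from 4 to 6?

Routes from 4 to 6:
4-0-5-1-3-6: 9 + 7 + 1 + 5 + 2 = 24
4-0-1-3-6: 9 + 7 + 5 + 2 = 23
4-0-2-5-1-3-6: 9 + 1 + 5 + 1 + 5 + 2 = 23
The minimum is 23.

23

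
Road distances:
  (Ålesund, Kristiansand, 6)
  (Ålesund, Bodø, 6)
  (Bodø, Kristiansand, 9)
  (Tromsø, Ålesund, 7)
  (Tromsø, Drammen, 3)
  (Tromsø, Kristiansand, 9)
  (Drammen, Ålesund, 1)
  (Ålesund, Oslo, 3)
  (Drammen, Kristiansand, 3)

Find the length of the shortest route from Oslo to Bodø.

9

Checking several routes:
Oslo -> Ålesund -> Drammen -> Kristiansand -> Bodø: 3 + 1 + 3 + 9 = 16
Oslo -> Ålesund -> Bodø: 3 + 6 = 9
Oslo -> Ålesund -> Kristiansand -> Bodø: 3 + 6 + 9 = 18
Oslo -> Ålesund -> Drammen -> Tromsø -> Kristiansand -> Bodø: 3 + 1 + 3 + 9 + 9 = 25
The minimum is 9.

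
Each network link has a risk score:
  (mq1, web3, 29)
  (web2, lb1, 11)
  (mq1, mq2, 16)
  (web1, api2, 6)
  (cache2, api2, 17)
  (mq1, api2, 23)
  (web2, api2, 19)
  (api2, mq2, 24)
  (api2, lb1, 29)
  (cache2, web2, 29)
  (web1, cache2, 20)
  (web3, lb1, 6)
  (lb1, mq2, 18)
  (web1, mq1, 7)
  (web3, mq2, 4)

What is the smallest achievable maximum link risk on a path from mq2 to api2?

16

A few of the mq2→api2 routes:
mq2-web3-lb1-web2-api2: max(4, 6, 11, 19) = 19
mq2-mq1-web1-cache2-api2: max(16, 7, 20, 17) = 20
mq2-mq1-web1-api2: max(16, 7, 6) = 16
mq2-mq1-api2: max(16, 23) = 23
mq2-lb1-web2-api2: max(18, 11, 19) = 19
The minimum achievable maximum is 16.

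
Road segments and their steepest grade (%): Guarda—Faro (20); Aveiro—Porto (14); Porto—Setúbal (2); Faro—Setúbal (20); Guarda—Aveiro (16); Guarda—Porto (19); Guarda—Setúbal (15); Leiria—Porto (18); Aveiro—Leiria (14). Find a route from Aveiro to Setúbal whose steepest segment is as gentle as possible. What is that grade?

Checking several routes:
Aveiro - Guarda - Porto - Setúbal: max(16, 19, 2) = 19
Aveiro - Leiria - Porto - Setúbal: max(14, 18, 2) = 18
Aveiro - Porto - Setúbal: max(14, 2) = 14
Aveiro - Guarda - Setúbal: max(16, 15) = 16
Aveiro - Leiria - Porto - Guarda - Setúbal: max(14, 18, 19, 15) = 19
Aveiro - Porto - Guarda - Setúbal: max(14, 19, 15) = 19
The minimum achievable maximum is 14%.

14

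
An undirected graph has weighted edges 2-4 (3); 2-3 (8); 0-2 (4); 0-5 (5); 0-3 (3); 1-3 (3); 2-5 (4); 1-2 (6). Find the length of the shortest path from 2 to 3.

Paths from 2 to 3:
2 → 1 → 3: 6 + 3 = 9
2 → 3: 8
2 → 0 → 3: 4 + 3 = 7
2 → 5 → 0 → 3: 4 + 5 + 3 = 12
Best route has total 7.

7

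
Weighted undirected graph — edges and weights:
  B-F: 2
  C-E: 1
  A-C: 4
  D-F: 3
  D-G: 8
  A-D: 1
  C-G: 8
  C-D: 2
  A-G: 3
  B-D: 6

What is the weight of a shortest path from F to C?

5

Some routes from F to C:
F → D → A → G → C: 3 + 1 + 3 + 8 = 15
F → B → D → C: 2 + 6 + 2 = 10
F → D → C: 3 + 2 = 5
F → D → A → C: 3 + 1 + 4 = 8
F → B → D → A → C: 2 + 6 + 1 + 4 = 13
Best route has total 5.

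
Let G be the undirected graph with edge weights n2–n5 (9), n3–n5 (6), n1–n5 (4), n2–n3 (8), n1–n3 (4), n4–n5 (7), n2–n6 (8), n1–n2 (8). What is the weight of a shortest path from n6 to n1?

16

A few of the n6→n1 routes:
n6→n2→n3→n1: 8 + 8 + 4 = 20
n6→n2→n5→n1: 8 + 9 + 4 = 21
n6→n2→n1: 8 + 8 = 16
Shortest: 16.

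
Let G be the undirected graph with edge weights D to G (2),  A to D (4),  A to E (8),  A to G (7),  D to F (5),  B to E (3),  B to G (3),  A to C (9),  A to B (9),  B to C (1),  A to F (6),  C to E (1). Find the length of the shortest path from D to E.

7

Comparing a few candidate routes:
D → G → B → E: 2 + 3 + 3 = 8
D → G → B → C → E: 2 + 3 + 1 + 1 = 7
D → A → G → B → C → E: 4 + 7 + 3 + 1 + 1 = 16
D → A → E: 4 + 8 = 12
D → A → C → E: 4 + 9 + 1 = 14
D → A → B → C → E: 4 + 9 + 1 + 1 = 15
Shortest: 7.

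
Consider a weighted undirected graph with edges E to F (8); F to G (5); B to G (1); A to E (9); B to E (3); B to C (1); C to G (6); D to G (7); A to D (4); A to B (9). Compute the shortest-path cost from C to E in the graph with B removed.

19

Routes from C to E avoiding B:
C -> G -> F -> E: 6 + 5 + 8 = 19
C -> G -> D -> A -> E: 6 + 7 + 4 + 9 = 26
Shortest: 19.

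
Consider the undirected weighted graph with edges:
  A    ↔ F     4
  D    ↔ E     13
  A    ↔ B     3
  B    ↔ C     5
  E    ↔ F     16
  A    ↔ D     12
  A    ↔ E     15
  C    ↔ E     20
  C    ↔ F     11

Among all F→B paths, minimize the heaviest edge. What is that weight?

4

Comparing a few candidate routes:
F→E→A→B: max(16, 15, 3) = 16
F→E→D→A→B: max(16, 13, 12, 3) = 16
F→E→C→B: max(16, 20, 5) = 20
F→C→B: max(11, 5) = 11
F→C→E→D→A→B: max(11, 20, 13, 12, 3) = 20
F→A→B: max(4, 3) = 4
Best route has worst link 4.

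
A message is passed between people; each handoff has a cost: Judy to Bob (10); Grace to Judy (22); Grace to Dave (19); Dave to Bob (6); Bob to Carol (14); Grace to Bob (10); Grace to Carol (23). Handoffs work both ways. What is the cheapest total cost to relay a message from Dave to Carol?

20

Paths from Dave to Carol:
Dave → Bob → Grace → Carol: 6 + 10 + 23 = 39
Dave → Bob → Carol: 6 + 14 = 20
Dave → Grace → Judy → Bob → Carol: 19 + 22 + 10 + 14 = 65
Dave → Bob → Judy → Grace → Carol: 6 + 10 + 22 + 23 = 61
Dave → Grace → Bob → Carol: 19 + 10 + 14 = 43
Dave → Grace → Carol: 19 + 23 = 42
Shortest: 20.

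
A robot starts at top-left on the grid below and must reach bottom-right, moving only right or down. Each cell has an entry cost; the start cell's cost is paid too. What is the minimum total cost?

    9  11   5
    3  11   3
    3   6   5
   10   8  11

37

Cheapest: (0,0) (1,0) (2,0) (2,1) (2,2) (3,2)
  9 + 3 + 3 + 6 + 5 + 11 = 37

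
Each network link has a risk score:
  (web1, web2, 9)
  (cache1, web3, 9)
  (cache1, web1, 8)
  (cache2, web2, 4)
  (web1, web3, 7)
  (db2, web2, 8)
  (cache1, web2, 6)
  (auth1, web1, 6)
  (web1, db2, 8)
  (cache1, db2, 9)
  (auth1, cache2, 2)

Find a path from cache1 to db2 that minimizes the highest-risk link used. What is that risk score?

8

Checking several routes:
cache1→web3→web1→web2→db2: max(9, 7, 9, 8) = 9
cache1→web1→db2: max(8, 8) = 8
cache1→web3→web1→db2: max(9, 7, 8) = 9
cache1→web2→db2: max(6, 8) = 8
cache1→web2→cache2→auth1→web1→db2: max(6, 4, 2, 6, 8) = 8
cache1→web1→auth1→cache2→web2→db2: max(8, 6, 2, 4, 8) = 8
Smallest bottleneck: 8.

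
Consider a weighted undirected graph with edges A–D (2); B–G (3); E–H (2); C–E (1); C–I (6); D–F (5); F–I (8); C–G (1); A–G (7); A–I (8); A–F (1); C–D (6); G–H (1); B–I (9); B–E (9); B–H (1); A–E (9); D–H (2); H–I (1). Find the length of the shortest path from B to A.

5

Some routes from B to A:
B -> H -> D -> A: 1 + 2 + 2 = 5
B -> H -> D -> F -> A: 1 + 2 + 5 + 1 = 9
B -> H -> G -> A: 1 + 1 + 7 = 9
B -> G -> H -> D -> A: 3 + 1 + 2 + 2 = 8
The minimum is 5.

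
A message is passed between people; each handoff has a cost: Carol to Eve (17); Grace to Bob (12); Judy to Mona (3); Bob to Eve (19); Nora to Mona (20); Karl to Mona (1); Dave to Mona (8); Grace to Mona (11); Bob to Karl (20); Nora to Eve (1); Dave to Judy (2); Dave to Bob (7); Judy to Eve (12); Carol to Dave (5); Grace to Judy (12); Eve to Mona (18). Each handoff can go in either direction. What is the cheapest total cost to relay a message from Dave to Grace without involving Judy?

Comparing a few candidate routes:
Dave-Bob-Grace: 7 + 12 = 19
Dave-Mona-Grace: 8 + 11 = 19
Dave-Bob-Karl-Mona-Grace: 7 + 20 + 1 + 11 = 39
Dave-Mona-Karl-Bob-Grace: 8 + 1 + 20 + 12 = 41
Shortest: 19.

19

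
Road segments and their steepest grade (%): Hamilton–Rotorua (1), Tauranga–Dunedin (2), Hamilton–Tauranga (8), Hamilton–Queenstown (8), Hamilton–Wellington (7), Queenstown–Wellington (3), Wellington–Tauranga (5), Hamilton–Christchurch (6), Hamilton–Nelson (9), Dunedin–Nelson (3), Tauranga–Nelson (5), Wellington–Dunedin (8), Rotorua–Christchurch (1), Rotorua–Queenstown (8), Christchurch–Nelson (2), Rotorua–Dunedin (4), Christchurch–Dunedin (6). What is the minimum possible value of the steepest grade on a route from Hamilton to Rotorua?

Checking several routes:
Hamilton -> Christchurch -> Rotorua: max(6, 1) = 6
Hamilton -> Rotorua: max(1) = 1
Hamilton -> Christchurch -> Nelson -> Dunedin -> Rotorua: max(6, 2, 3, 4) = 6
Best route has worst link 1%.

1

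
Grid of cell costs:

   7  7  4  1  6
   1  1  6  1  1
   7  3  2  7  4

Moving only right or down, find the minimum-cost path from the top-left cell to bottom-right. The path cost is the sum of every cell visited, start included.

21

Take (0,0)→(1,0)→(1,1)→(1,2)→(1,3)→(1,4)→(2,4) for a total of 7 + 1 + 1 + 6 + 1 + 1 + 4 = 21.
For comparison, the top-then-right route costs 30.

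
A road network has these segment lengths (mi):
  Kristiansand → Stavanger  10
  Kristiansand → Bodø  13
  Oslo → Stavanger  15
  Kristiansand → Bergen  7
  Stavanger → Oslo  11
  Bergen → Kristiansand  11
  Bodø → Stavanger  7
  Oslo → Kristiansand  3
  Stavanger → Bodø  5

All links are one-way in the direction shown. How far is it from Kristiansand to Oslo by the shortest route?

Candidate routes:
Kristiansand → Bodø → Stavanger → Oslo: 13 + 7 + 11 = 31
Kristiansand → Stavanger → Oslo: 10 + 11 = 21
Shortest: 21 mi.

21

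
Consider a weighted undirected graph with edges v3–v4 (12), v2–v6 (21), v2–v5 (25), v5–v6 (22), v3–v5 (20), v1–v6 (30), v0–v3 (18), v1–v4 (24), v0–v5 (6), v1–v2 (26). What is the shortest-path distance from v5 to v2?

Some routes from v5 to v2:
v5 - v6 - v2: 22 + 21 = 43
v5 - v2: 25
v5 - v6 - v1 - v2: 22 + 30 + 26 = 78
v5 - v0 - v3 - v4 - v1 - v2: 6 + 18 + 12 + 24 + 26 = 86
v5 - v3 - v4 - v1 - v2: 20 + 12 + 24 + 26 = 82
Best route has total 25.

25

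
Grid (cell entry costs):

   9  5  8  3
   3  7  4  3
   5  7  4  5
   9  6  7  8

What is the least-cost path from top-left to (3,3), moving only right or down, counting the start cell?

Best path: r0c0→r1c0→r1c1→r1c2→r1c3→r2c3→r3c3
Cost: 9 + 3 + 7 + 4 + 3 + 5 + 8 = 39
(Top row then right column would cost 41.)

39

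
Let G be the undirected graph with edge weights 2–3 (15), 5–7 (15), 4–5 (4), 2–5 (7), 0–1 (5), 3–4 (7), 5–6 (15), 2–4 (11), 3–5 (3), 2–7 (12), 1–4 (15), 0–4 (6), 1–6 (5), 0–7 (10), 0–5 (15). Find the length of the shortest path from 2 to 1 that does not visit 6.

22

A few of the 2→1 routes:
2 → 5 → 4 → 1: 7 + 4 + 15 = 26
2 → 5 → 4 → 0 → 1: 7 + 4 + 6 + 5 = 22
2 → 4 → 1: 11 + 15 = 26
2 → 7 → 0 → 1: 12 + 10 + 5 = 27
2 → 4 → 0 → 1: 11 + 6 + 5 = 22
2 → 5 → 0 → 1: 7 + 15 + 5 = 27
The minimum is 22.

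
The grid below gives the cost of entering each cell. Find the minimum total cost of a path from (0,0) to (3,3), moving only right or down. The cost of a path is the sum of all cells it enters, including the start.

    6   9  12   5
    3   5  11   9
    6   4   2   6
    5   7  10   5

31

Cheapest: (0,0) → (1,0) → (1,1) → (2,1) → (2,2) → (2,3) → (3,3)
  6 + 3 + 5 + 4 + 2 + 6 + 5 = 31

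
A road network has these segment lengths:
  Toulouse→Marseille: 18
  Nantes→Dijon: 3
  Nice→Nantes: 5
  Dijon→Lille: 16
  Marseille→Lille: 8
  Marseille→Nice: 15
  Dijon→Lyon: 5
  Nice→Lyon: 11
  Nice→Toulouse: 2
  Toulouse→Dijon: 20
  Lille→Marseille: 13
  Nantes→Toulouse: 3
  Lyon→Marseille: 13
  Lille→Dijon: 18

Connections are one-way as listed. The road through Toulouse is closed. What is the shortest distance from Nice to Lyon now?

Candidate routes:
Nice → Lyon: 11
Nice → Nantes → Dijon → Lyon: 5 + 3 + 5 = 13
The minimum is 11.

11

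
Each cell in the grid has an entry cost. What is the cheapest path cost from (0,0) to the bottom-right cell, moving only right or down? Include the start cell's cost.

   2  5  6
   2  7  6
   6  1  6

Path [0,0] → [1,0] → [2,0] → [2,1] → [2,2]: 2 + 2 + 6 + 1 + 6 = 17.
(Top row then right column would cost 25.)

17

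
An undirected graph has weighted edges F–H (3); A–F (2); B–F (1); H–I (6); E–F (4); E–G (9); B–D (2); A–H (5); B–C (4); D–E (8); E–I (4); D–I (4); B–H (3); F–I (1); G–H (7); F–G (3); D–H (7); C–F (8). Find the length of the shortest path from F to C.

Checking several routes:
F-C: 8
F-B-C: 1 + 4 = 5
F-H-B-C: 3 + 3 + 4 = 10
The minimum is 5.

5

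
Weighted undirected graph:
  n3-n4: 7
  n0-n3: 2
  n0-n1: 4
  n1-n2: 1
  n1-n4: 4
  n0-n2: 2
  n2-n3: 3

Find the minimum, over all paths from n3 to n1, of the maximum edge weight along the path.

Candidate routes:
n3 -> n4 -> n1: max(7, 4) = 7
n3 -> n0 -> n2 -> n1: max(2, 2, 1) = 2
n3 -> n2 -> n0 -> n1: max(3, 2, 4) = 4
n3 -> n0 -> n1: max(2, 4) = 4
n3 -> n2 -> n1: max(3, 1) = 3
The minimum achievable maximum is 2.

2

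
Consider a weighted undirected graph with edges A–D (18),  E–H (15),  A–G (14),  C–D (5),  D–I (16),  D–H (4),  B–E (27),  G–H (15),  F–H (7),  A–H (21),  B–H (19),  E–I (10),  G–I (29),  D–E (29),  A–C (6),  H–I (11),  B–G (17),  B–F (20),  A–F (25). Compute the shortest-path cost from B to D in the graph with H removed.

42

Some routes from B to D avoiding H:
B → E → I → D: 27 + 10 + 16 = 53
B → G → A → C → D: 17 + 14 + 6 + 5 = 42
B → G → I → D: 17 + 29 + 16 = 62
B → G → A → D: 17 + 14 + 18 = 49
B → E → D: 27 + 29 = 56
B → F → A → C → D: 20 + 25 + 6 + 5 = 56
Shortest: 42.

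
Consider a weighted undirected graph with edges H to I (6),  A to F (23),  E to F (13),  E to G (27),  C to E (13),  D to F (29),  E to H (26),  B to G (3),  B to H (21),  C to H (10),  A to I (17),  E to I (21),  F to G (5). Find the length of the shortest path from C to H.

10

Checking several routes:
C - H: 10
C - E - G - B - H: 13 + 27 + 3 + 21 = 64
C - E - F - G - B - H: 13 + 13 + 5 + 3 + 21 = 55
C - E - I - H: 13 + 21 + 6 = 40
C - E - H: 13 + 26 = 39
The minimum is 10.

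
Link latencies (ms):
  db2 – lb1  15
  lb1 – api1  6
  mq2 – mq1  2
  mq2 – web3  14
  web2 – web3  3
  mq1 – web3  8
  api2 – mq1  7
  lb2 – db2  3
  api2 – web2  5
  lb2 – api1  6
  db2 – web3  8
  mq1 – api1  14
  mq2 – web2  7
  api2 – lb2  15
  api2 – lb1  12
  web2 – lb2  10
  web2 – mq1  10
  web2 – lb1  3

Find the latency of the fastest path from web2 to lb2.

10

Comparing a few candidate routes:
web2-api2-lb2: 5 + 15 = 20
web2-web3-db2-lb2: 3 + 8 + 3 = 14
web2-lb2: 10
web2-lb1-api1-lb2: 3 + 6 + 6 = 15
Best route has total 10 ms.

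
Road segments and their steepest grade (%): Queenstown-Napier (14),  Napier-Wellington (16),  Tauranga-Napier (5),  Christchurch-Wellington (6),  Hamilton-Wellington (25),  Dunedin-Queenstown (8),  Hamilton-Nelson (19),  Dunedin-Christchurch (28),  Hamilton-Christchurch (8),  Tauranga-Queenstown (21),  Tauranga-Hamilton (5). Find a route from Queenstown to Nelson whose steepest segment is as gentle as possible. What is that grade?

19

Some routes from Queenstown to Nelson:
Queenstown→Tauranga→Napier→Wellington→Hamilton→Nelson: max(21, 5, 16, 25, 19) = 25
Queenstown→Napier→Wellington→Hamilton→Nelson: max(14, 16, 25, 19) = 25
Queenstown→Tauranga→Hamilton→Nelson: max(21, 5, 19) = 21
Queenstown→Tauranga→Napier→Wellington→Christchurch→Hamilton→Nelson: max(21, 5, 16, 6, 8, 19) = 21
Queenstown→Napier→Wellington→Christchurch→Hamilton→Nelson: max(14, 16, 6, 8, 19) = 19
Queenstown→Napier→Tauranga→Hamilton→Nelson: max(14, 5, 5, 19) = 19
Best route has worst link 19%.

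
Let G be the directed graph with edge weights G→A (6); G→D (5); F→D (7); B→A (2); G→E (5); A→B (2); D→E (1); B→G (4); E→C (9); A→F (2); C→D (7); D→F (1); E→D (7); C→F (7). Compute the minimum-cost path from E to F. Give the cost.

8

Routes from E to F:
E → C → D → F: 9 + 7 + 1 = 17
E → C → F: 9 + 7 = 16
E → D → F: 7 + 1 = 8
Best route has total 8.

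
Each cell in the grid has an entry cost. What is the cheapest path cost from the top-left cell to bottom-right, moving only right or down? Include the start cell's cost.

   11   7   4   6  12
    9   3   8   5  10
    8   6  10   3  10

Take (0,0)→(0,1)→(0,2)→(0,3)→(1,3)→(2,3)→(2,4) for a total of 11 + 7 + 4 + 6 + 5 + 3 + 10 = 46.
(Top row then right column would cost 60.)

46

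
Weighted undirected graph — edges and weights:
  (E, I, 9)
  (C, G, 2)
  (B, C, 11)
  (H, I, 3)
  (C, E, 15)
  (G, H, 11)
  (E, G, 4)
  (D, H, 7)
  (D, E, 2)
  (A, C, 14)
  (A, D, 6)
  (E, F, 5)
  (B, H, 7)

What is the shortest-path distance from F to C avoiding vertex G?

20

Paths from F to C avoiding G:
F -> E -> D -> A -> C: 5 + 2 + 6 + 14 = 27
F -> E -> C: 5 + 15 = 20
F -> E -> I -> H -> B -> C: 5 + 9 + 3 + 7 + 11 = 35
F -> E -> D -> H -> B -> C: 5 + 2 + 7 + 7 + 11 = 32
F -> E -> I -> H -> D -> A -> C: 5 + 9 + 3 + 7 + 6 + 14 = 44
Shortest: 20.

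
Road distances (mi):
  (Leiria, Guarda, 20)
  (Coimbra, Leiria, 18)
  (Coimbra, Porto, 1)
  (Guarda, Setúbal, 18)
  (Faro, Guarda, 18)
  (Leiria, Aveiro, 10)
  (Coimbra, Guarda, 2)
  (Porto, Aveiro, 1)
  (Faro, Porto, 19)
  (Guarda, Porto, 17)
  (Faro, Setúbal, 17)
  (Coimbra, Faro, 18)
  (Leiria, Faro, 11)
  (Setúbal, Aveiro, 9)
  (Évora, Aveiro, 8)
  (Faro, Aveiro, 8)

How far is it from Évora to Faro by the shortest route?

16

Some routes from Évora to Faro:
Évora → Aveiro → Porto → Faro: 8 + 1 + 19 = 28
Évora → Aveiro → Faro: 8 + 8 = 16
Évora → Aveiro → Porto → Coimbra → Faro: 8 + 1 + 1 + 18 = 28
Évora → Aveiro → Leiria → Faro: 8 + 10 + 11 = 29
Best route has total 16 mi.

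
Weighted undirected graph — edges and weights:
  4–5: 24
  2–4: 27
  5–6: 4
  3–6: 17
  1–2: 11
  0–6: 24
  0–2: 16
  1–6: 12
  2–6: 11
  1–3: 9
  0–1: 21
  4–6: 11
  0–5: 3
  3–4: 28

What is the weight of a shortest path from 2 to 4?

Some routes from 2 to 4:
2→1→6→4: 11 + 12 + 11 = 34
2→0→5→6→4: 16 + 3 + 4 + 11 = 34
2→0→5→4: 16 + 3 + 24 = 43
2→4: 27
2→6→5→4: 11 + 4 + 24 = 39
2→6→4: 11 + 11 = 22
The minimum is 22.

22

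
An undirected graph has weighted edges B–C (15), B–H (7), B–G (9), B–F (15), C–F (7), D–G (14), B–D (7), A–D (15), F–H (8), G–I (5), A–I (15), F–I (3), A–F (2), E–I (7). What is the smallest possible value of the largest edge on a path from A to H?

Some routes from A to H:
A - F - I - G - D - B - H: max(2, 3, 5, 14, 7, 7) = 14
A - F - C - B - H: max(2, 7, 15, 7) = 15
A - F - I - G - B - H: max(2, 3, 5, 9, 7) = 9
A - F - H: max(2, 8) = 8
The minimum achievable maximum is 8.

8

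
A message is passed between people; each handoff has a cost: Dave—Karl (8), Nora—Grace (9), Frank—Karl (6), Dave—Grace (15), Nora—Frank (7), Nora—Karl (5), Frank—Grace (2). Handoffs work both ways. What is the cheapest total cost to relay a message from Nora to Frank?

7

Checking several routes:
Nora-Frank: 7
Nora-Karl-Frank: 5 + 6 = 11
Nora-Grace-Frank: 9 + 2 = 11
The minimum is 7.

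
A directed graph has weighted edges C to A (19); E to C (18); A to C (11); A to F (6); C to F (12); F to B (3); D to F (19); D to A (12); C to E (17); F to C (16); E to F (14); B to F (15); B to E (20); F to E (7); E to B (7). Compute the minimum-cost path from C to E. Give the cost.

17

A few of the C→E routes:
C - E: 17
C - A - F - E: 19 + 6 + 7 = 32
C - F - E: 12 + 7 = 19
The minimum is 17.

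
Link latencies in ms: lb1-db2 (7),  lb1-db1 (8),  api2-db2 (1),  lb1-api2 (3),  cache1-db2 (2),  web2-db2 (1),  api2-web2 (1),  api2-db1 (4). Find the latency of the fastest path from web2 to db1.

5

A few of the web2→db1 routes:
web2 - db2 - api2 - db1: 1 + 1 + 4 = 6
web2 - api2 - db1: 1 + 4 = 5
web2 - api2 - lb1 - db1: 1 + 3 + 8 = 12
The minimum is 5 ms.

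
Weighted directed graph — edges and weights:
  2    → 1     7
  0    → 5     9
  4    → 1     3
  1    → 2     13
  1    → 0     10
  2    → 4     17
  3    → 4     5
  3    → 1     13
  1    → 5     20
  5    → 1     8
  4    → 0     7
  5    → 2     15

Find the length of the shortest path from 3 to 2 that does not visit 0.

Some routes from 3 to 2 avoiding 0:
3 → 1 → 2: 13 + 13 = 26
3 → 4 → 1 → 2: 5 + 3 + 13 = 21
3 → 4 → 1 → 5 → 2: 5 + 3 + 20 + 15 = 43
The minimum is 21.

21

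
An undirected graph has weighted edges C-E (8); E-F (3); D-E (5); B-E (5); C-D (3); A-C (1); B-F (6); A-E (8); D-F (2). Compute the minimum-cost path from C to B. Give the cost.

11

Some routes from C to B:
C → E → B: 8 + 5 = 13
C → D → F → B: 3 + 2 + 6 = 11
C → D → E → B: 3 + 5 + 5 = 13
Shortest: 11.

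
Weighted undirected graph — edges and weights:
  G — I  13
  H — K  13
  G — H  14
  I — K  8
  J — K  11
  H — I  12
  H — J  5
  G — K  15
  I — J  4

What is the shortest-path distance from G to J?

A few of the G→J routes:
G-K-J: 15 + 11 = 26
G-H-J: 14 + 5 = 19
G-I-J: 13 + 4 = 17
G-K-I-J: 15 + 8 + 4 = 27
The minimum is 17.

17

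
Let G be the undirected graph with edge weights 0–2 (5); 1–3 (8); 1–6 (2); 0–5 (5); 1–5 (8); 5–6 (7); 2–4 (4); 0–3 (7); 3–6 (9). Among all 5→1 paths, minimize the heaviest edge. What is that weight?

Comparing a few candidate routes:
5→0→3→1: max(5, 7, 8) = 8
5→6→1: max(7, 2) = 7
5→1: max(8) = 8
The minimum achievable maximum is 7.

7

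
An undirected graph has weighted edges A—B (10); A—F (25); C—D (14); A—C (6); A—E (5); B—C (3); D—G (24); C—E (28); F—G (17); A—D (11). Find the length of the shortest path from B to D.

Some routes from B to D:
B - A - C - D: 10 + 6 + 14 = 30
B - C - E - A - D: 3 + 28 + 5 + 11 = 47
B - A - D: 10 + 11 = 21
B - C - D: 3 + 14 = 17
B - A - E - C - D: 10 + 5 + 28 + 14 = 57
B - C - A - D: 3 + 6 + 11 = 20
Shortest: 17.

17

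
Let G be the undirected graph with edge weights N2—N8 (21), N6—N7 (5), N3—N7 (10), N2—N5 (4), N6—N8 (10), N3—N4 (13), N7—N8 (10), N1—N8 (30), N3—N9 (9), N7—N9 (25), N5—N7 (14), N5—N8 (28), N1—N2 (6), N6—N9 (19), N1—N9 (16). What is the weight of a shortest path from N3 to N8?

20

Some routes from N3 to N8:
N3→N9→N6→N8: 9 + 19 + 10 = 38
N3→N7→N5→N2→N8: 10 + 14 + 4 + 21 = 49
N3→N7→N6→N8: 10 + 5 + 10 = 25
N3→N9→N6→N7→N8: 9 + 19 + 5 + 10 = 43
N3→N7→N8: 10 + 10 = 20
N3→N9→N7→N8: 9 + 25 + 10 = 44
The minimum is 20.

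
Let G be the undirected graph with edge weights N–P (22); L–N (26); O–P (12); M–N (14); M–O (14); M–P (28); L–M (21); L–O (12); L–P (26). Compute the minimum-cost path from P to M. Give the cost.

Comparing a few candidate routes:
P - O - L - M: 12 + 12 + 21 = 45
P - N - M: 22 + 14 = 36
P - O - M: 12 + 14 = 26
P - M: 28
P - L - M: 26 + 21 = 47
Best route has total 26.

26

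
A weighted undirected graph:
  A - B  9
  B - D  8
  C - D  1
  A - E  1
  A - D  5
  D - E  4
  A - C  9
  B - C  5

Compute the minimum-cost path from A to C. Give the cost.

6

Comparing a few candidate routes:
A -> E -> D -> C: 1 + 4 + 1 = 6
A -> B -> C: 9 + 5 = 14
A -> E -> D -> B -> C: 1 + 4 + 8 + 5 = 18
A -> C: 9
A -> D -> C: 5 + 1 = 6
Best route has total 6.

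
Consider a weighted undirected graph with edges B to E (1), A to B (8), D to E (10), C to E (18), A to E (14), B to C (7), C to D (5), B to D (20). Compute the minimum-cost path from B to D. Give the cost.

11

A few of the B→D routes:
B - C - D: 7 + 5 = 12
B - D: 20
B - E - C - D: 1 + 18 + 5 = 24
B - E - D: 1 + 10 = 11
B - C - E - D: 7 + 18 + 10 = 35
B - A - E - D: 8 + 14 + 10 = 32
The minimum is 11.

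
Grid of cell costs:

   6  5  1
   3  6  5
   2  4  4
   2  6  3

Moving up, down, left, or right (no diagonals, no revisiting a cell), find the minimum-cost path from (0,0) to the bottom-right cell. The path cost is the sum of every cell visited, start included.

One optimal route is r0c0 r1c0 r2c0 r2c1 r2c2 r3c2.
Its cost is 6 + 3 + 2 + 4 + 4 + 3 = 22.

22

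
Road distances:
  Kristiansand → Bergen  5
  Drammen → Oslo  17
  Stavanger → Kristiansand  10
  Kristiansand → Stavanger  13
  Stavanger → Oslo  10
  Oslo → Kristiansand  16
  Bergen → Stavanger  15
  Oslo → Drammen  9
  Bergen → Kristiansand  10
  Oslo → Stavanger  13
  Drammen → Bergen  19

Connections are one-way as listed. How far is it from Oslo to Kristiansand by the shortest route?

16

A few of the Oslo→Kristiansand routes:
Oslo - Drammen - Bergen - Kristiansand: 9 + 19 + 10 = 38
Oslo - Kristiansand: 16
Oslo - Stavanger - Kristiansand: 13 + 10 = 23
The minimum is 16.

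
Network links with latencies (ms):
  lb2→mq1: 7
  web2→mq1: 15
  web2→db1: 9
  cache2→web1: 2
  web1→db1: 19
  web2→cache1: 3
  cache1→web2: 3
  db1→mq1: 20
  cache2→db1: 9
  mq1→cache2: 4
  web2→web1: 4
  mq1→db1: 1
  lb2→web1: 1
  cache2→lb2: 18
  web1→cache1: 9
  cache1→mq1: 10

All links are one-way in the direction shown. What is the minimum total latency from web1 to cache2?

Routes from web1 to cache2:
web1→cache1→web2→db1→mq1→cache2: 9 + 3 + 9 + 20 + 4 = 45
web1→cache1→mq1→cache2: 9 + 10 + 4 = 23
web1→cache1→web2→mq1→cache2: 9 + 3 + 15 + 4 = 31
web1→db1→mq1→cache2: 19 + 20 + 4 = 43
Shortest: 23 ms.

23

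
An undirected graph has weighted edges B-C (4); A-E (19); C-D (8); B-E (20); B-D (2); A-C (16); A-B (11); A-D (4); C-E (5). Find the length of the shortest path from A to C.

10

Checking several routes:
A → D → C: 4 + 8 = 12
A → C: 16
A → B → D → C: 11 + 2 + 8 = 21
A → D → B → C: 4 + 2 + 4 = 10
A → B → C: 11 + 4 = 15
A → E → C: 19 + 5 = 24
The minimum is 10.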